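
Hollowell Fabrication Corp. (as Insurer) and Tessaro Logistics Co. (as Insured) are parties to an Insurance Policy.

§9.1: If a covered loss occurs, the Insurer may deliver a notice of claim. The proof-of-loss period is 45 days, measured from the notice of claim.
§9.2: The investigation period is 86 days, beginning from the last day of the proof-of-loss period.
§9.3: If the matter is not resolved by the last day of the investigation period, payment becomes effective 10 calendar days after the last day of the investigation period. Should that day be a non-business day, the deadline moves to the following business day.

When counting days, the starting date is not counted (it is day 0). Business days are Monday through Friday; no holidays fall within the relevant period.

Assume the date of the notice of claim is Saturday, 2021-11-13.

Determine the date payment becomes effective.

Adding 45 calendar days to 2021-11-13 gives 2021-12-28, which is the last day of the proof-of-loss period.
Adding 86 calendar days to 2021-12-28 gives 2022-03-24, which is the last day of the investigation period.
The date payment becomes effective: 10 calendar days after 2022-03-24 is 2022-04-03. That falls on a Sunday, so it rolls to the next business day, Monday, 2022-04-04.

2022-04-04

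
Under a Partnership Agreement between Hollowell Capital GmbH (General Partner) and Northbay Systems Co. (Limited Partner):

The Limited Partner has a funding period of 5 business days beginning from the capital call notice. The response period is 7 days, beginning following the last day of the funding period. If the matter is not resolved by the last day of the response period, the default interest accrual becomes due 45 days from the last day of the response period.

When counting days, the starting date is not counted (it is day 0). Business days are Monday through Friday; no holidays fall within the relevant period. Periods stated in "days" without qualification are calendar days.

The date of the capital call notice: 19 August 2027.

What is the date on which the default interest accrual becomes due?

From Thursday, 19 August 2027, 5 business days (Aug 20, Aug 23, Aug 24, Aug 25, Aug 26, skipping weekends) brings us to Thursday, 26 August 2027, which is the last day of the funding period.
The last day of the response period: 7 calendar days after 26 August 2027 is 2 September 2027.
The date on which the default interest accrual becomes due: 2 September 2027 + 45 days = 17 October 2027.

17 October 2027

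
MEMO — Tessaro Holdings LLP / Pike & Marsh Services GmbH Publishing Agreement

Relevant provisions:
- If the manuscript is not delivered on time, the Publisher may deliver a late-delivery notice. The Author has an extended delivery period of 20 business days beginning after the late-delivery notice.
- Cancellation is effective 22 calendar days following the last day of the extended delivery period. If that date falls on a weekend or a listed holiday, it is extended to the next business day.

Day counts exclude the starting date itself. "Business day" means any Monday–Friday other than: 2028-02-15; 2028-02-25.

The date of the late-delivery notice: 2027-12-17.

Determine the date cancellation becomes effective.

From Friday, 2027-12-17, 20 business days (Dec 20, Dec 21, Dec 22, Dec 23, …, Jan 12, Jan 13, Jan 14, skipping weekends) brings us to Friday, 2028-01-14, which is the last day of the extended delivery period.
The date cancellation becomes effective: 22 calendar days after 2028-01-14 is 2028-02-05. That falls on a Saturday, so it rolls to the next business day, Monday, 2028-02-07.

2028-02-07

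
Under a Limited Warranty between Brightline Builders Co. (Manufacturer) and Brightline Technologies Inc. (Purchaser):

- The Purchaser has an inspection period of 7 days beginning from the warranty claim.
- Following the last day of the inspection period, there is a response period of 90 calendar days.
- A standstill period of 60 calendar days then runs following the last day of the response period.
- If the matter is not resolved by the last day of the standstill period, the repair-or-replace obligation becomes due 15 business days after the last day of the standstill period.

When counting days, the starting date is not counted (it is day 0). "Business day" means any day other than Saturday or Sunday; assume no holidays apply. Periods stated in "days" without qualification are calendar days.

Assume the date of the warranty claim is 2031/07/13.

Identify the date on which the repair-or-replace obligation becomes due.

2032/01/07

The last day of the inspection period: 2031/07/13 + 7 days = 2031/07/20.
The last day of the response period: 2031/07/20 + 90 days = 2031/10/18.
Adding 60 calendar days to 2031/10/18 gives 2031/12/17, which is the last day of the standstill period.
The date on which the repair-or-replace obligation becomes due: 15 business days after Wednesday, 2031/12/17, skipping weekends — Dec 18, Dec 19, Dec 22, Dec 23, …, Jan 5, Jan 6, Jan 7 — lands on Wednesday, 2032/01/07.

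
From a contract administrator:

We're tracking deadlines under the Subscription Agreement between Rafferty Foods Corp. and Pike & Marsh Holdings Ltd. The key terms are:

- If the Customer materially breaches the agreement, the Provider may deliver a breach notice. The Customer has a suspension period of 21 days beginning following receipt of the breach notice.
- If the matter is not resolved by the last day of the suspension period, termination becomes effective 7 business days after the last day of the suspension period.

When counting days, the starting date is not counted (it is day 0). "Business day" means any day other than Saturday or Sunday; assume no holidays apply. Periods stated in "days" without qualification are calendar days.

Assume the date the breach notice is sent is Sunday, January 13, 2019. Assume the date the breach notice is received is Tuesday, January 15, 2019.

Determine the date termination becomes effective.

The last day of the suspension period: January 15, 2019 + 21 days = February 5, 2019.
The date termination becomes effective: counting 7 business days from Tuesday, February 5, 2019 (Feb 6, Feb 7, Feb 8, Feb 11, Feb 12, Feb 13, Feb 14, skipping weekends) reaches Thursday, February 14, 2019.

February 14, 2019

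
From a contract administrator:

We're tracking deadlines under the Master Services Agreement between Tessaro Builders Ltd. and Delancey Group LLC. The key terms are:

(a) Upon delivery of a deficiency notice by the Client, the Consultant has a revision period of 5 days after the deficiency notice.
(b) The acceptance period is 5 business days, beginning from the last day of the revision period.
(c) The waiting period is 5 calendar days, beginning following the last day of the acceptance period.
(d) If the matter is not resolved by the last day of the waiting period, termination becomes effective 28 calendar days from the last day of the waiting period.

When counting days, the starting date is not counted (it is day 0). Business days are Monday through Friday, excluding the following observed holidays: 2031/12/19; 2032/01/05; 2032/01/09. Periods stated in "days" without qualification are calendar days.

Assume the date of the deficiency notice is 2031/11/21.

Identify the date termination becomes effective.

2032/01/05

The last day of the revision period: 2031/11/21 + 5 days = 2031/11/26.
The last day of the acceptance period: counting 5 business days from Wednesday, 2031/11/26 (Nov 27, Nov 28, Dec 1, Dec 2, Dec 3, skipping weekends) reaches Wednesday, 2031/12/03.
The last day of the waiting period: 2031/12/03 + 5 days = 2031/12/08.
The date termination becomes effective: 28 calendar days after 2031/12/08 is 2032/01/05.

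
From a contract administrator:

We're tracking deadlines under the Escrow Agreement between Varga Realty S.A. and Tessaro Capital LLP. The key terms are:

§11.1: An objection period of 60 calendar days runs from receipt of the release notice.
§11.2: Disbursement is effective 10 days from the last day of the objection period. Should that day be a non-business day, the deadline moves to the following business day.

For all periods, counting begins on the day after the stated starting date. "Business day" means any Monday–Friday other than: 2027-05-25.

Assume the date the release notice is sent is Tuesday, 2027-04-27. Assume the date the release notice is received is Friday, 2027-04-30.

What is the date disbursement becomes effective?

2027-07-09

The last day of the objection period: 2027-04-30 + 60 days = 2027-06-29.
The date disbursement becomes effective: 10 calendar days after 2027-06-29 is 2027-07-09. 2027-07-09 is a Friday and is not a listed holiday, so no roll-forward applies.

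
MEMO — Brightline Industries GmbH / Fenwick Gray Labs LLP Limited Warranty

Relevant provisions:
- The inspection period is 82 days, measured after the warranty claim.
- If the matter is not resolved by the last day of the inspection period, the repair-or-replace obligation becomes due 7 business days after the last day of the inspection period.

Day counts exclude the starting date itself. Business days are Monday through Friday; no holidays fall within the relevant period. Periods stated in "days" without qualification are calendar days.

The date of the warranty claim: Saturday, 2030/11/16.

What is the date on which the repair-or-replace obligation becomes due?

2031/02/17

The last day of the inspection period: 2030/11/16 + 82 days = 2031/02/06.
From Thursday, 2031/02/06, 7 business days (Feb 7, Feb 10, Feb 11, Feb 12, Feb 13, Feb 14, Feb 17, skipping weekends) brings us to Monday, 2031/02/17, which is the date on which the repair-or-replace obligation becomes due.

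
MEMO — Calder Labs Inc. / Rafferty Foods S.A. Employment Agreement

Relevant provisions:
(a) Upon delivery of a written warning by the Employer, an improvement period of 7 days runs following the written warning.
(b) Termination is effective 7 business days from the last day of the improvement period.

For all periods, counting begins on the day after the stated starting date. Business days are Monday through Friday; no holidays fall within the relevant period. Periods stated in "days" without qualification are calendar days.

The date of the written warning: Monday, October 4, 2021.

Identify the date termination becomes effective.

October 20, 2021

Adding 7 calendar days to October 4, 2021 gives October 11, 2021, which is the last day of the improvement period.
The date termination becomes effective: 7 business days after Monday, October 11, 2021, skipping weekends — Oct 12, Oct 13, Oct 14, Oct 15, Oct 18, Oct 19, Oct 20 — lands on Wednesday, October 20, 2021.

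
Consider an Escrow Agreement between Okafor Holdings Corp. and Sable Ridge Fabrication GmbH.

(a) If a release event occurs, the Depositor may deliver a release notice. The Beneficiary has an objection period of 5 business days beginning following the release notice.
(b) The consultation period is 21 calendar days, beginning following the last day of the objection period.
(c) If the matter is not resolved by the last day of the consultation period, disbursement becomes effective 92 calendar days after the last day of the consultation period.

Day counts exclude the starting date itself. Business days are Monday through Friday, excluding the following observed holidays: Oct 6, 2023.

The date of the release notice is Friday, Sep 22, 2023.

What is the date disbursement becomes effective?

Jan 20, 2024

From Friday, Sep 22, 2023, 5 business days (Sep 25, Sep 26, Sep 27, Sep 28, Sep 29, skipping weekends) brings us to Friday, Sep 29, 2023, which is the last day of the objection period.
The last day of the consultation period: 21 calendar days after Sep 29, 2023 is Oct 20, 2023.
Adding 92 calendar days to Oct 20, 2023 gives Jan 20, 2024, which is the date disbursement becomes effective.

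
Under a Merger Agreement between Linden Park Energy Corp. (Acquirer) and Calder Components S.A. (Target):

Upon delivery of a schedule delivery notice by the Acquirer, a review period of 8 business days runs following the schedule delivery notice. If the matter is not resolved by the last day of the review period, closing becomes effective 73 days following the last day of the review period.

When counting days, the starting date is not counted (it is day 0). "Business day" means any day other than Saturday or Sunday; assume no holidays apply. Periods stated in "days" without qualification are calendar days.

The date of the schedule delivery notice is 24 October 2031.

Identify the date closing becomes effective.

17 January 2032

From Friday, 24 October 2031, 8 business days (Oct 27, Oct 28, Oct 29, Oct 30, Oct 31, Nov 3, Nov 4, Nov 5, skipping weekends) brings us to Wednesday, 5 November 2031, which is the last day of the review period.
The date closing becomes effective: 73 calendar days after 5 November 2031 is 17 January 2032.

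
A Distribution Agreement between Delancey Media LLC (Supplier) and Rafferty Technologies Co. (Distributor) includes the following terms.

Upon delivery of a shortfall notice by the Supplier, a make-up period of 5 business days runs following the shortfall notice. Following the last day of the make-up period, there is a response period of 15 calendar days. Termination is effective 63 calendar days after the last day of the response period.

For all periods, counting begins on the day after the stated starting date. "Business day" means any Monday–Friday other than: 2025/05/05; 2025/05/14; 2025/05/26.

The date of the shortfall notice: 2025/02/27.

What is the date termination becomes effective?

2025/05/23

From Thursday, 2025/02/27, 5 business days (Feb 28, Mar 3, Mar 4, Mar 5, Mar 6, skipping weekends) brings us to Thursday, 2025/03/06, which is the last day of the make-up period.
Adding 15 calendar days to 2025/03/06 gives 2025/03/21, which is the last day of the response period.
Adding 63 calendar days to 2025/03/21 gives 2025/05/23, which is the date termination becomes effective.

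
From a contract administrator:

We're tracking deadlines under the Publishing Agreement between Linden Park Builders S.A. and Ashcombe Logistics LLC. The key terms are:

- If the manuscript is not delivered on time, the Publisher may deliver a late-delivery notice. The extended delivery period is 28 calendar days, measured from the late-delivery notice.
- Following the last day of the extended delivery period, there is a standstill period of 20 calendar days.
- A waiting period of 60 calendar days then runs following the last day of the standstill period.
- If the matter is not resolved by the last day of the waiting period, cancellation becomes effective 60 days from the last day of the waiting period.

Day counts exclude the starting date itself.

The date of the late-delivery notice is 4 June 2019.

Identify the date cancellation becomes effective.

19 November 2019

Adding 28 calendar days to 4 June 2019 gives 2 July 2019, which is the last day of the extended delivery period.
The last day of the standstill period: 20 calendar days after 2 July 2019 is 22 July 2019.
Adding 60 calendar days to 22 July 2019 gives 20 September 2019, which is the last day of the waiting period.
The date cancellation becomes effective: 60 calendar days after 20 September 2019 is 19 November 2019.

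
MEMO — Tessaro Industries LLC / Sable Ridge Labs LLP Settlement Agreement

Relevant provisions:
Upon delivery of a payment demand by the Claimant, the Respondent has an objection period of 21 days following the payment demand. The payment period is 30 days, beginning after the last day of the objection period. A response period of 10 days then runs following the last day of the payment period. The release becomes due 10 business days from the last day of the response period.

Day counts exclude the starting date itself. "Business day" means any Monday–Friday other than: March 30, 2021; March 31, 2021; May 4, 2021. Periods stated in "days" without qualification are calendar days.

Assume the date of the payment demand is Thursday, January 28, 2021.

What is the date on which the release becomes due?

The last day of the objection period: 21 calendar days after January 28, 2021 is February 18, 2021.
The last day of the payment period: February 18, 2021 + 30 days = March 20, 2021.
The last day of the response period: 10 calendar days after March 20, 2021 is March 30, 2021.
From Tuesday, March 30, 2021, 10 business days (Apr 1, Apr 2, Apr 5, Apr 6, Apr 7, Apr 8, Apr 9, Apr 12, Apr 13, Apr 14, skipping weekends and the listed holiday on Mar 31) brings us to Wednesday, April 14, 2021, which is the date on which the release becomes due.

April 14, 2021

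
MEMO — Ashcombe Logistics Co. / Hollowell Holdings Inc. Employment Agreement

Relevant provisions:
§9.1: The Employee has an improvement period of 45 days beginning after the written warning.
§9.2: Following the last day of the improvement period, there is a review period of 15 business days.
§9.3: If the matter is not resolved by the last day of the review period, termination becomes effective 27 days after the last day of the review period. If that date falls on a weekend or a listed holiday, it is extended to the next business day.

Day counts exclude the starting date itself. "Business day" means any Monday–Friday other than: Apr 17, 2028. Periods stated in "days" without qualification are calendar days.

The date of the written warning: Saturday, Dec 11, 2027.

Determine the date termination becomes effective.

Mar 13, 2028

Adding 45 calendar days to Dec 11, 2027 gives Jan 25, 2028, which is the last day of the improvement period.
The last day of the review period: counting 15 business days from Tuesday, Jan 25, 2028 (Jan 26, Jan 27, Jan 28, Jan 31, …, Feb 11, Feb 14, Feb 15, skipping weekends) reaches Tuesday, Feb 15, 2028.
The date termination becomes effective: Feb 15, 2028 + 27 days = Mar 13, 2028. Mar 13, 2028 is a Monday and is not a listed holiday, so no roll-forward applies.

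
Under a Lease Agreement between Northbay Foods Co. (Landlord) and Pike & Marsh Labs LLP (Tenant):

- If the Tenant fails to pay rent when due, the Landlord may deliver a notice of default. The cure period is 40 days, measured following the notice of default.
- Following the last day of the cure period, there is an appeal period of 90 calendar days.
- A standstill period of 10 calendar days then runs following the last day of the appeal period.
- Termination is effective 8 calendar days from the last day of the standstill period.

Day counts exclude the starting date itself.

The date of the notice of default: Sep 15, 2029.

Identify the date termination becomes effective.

Feb 10, 2030

The last day of the cure period: Sep 15, 2029 + 40 days = Oct 25, 2029.
The last day of the appeal period: 90 calendar days after Oct 25, 2029 is Jan 23, 2030.
Adding 10 calendar days to Jan 23, 2030 gives Feb 2, 2030, which is the last day of the standstill period.
The date termination becomes effective: 8 calendar days after Feb 2, 2030 is Feb 10, 2030.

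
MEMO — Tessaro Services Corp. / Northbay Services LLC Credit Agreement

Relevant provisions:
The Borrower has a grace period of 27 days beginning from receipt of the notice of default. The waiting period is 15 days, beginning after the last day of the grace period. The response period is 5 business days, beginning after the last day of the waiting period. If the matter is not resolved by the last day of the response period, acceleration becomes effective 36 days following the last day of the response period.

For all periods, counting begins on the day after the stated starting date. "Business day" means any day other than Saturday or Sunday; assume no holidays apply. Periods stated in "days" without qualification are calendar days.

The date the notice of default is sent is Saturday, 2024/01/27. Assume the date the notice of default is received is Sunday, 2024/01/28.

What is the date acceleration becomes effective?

The last day of the grace period: 2024/01/28 + 27 days = 2024/02/24.
The last day of the waiting period: 2024/02/24 + 15 days = 2024/03/10.
From Sunday, 2024/03/10, 5 business days (Mar 11, Mar 12, Mar 13, Mar 14, Mar 15, skipping weekends) brings us to Friday, 2024/03/15, which is the last day of the response period.
The date acceleration becomes effective: 2024/03/15 + 36 days = 2024/04/20.

2024/04/20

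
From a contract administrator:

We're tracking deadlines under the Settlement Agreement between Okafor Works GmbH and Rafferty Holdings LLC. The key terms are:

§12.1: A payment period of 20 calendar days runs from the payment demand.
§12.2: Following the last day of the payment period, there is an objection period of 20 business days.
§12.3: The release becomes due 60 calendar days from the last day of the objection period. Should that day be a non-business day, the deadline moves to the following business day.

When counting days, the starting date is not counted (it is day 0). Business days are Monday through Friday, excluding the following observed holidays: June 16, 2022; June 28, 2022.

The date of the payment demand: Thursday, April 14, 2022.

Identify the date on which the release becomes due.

August 1, 2022

Adding 20 calendar days to April 14, 2022 gives May 4, 2022, which is the last day of the payment period.
The last day of the objection period: counting 20 business days from Wednesday, May 4, 2022 (May 5, May 6, May 9, May 10, …, May 30, May 31, Jun 1, skipping weekends) reaches Wednesday, June 1, 2022.
Adding 60 calendar days to June 1, 2022 gives July 31, 2022, which is the date on which the release becomes due. That falls on a Sunday, so it rolls to the next business day, Monday, August 1, 2022.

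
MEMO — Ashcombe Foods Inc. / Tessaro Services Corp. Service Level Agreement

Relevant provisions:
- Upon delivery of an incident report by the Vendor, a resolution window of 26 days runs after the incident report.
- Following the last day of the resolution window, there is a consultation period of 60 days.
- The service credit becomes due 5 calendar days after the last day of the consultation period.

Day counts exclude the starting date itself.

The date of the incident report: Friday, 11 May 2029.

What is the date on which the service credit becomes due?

10 August 2029

The last day of the resolution window: 11 May 2029 + 26 days = 6 June 2029.
Adding 60 calendar days to 6 June 2029 gives 5 August 2029, which is the last day of the consultation period.
The date on which the service credit becomes due: 5 August 2029 + 5 days = 10 August 2029.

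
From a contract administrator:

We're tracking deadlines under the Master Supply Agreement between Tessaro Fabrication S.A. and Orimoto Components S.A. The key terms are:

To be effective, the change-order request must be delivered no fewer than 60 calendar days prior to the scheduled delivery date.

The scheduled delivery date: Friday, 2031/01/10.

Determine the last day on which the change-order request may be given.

Counting back 60 calendar days from 2031/01/10 gives 2030/11/11.

2030/11/11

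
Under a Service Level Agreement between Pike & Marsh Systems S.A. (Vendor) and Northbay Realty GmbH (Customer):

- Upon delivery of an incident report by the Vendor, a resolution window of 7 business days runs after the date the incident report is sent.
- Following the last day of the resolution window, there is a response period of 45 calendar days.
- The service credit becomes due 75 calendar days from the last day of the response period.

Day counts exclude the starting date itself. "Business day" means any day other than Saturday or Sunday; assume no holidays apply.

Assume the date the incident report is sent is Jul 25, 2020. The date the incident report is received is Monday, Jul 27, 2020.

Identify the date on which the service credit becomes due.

Dec 2, 2020

From Saturday, Jul 25, 2020, 7 business days (Jul 27, Jul 28, Jul 29, Jul 30, Jul 31, Aug 3, Aug 4, skipping weekends) brings us to Tuesday, Aug 4, 2020, which is the last day of the resolution window.
The last day of the response period: 45 calendar days after Aug 4, 2020 is Sep 18, 2020.
Adding 75 calendar days to Sep 18, 2020 gives Dec 2, 2020, which is the date on which the service credit becomes due.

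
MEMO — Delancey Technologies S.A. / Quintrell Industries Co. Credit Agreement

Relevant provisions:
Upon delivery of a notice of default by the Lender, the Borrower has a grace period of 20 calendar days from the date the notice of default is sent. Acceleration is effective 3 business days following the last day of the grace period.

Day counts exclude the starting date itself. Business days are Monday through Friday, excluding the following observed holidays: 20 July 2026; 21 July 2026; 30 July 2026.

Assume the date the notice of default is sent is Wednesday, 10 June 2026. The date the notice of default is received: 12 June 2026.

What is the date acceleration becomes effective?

The last day of the grace period: 20 calendar days after 10 June 2026 is 30 June 2026.
The date acceleration becomes effective: 3 business days after Tuesday, 30 June 2026, skipping weekends — Jul 1, Jul 2, Jul 3 — lands on Friday, 3 July 2026.

3 July 2026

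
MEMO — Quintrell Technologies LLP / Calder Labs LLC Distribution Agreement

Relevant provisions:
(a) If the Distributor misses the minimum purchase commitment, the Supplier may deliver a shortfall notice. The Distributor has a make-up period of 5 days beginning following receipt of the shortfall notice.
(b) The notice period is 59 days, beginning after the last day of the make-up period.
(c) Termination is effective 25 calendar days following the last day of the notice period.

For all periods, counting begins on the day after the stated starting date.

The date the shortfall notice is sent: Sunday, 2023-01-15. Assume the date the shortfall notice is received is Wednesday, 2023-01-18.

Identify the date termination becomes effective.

The last day of the make-up period: 5 calendar days after 2023-01-18 is 2023-01-23.
The last day of the notice period: 2023-01-23 + 59 days = 2023-03-23.
Adding 25 calendar days to 2023-03-23 gives 2023-04-17, which is the date termination becomes effective.

2023-04-17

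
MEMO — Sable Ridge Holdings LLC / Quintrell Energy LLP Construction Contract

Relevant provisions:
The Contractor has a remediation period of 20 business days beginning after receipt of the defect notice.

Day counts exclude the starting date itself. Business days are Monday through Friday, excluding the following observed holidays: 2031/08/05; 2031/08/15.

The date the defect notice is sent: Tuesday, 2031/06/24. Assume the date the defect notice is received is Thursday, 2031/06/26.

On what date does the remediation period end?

2031/07/24

The last day of the remediation period: 20 business days after Thursday, 2031/06/26, skipping weekends — Jun 27, Jun 30, Jul 1, Jul 2, …, Jul 22, Jul 23, Jul 24 — lands on Thursday, 2031/07/24.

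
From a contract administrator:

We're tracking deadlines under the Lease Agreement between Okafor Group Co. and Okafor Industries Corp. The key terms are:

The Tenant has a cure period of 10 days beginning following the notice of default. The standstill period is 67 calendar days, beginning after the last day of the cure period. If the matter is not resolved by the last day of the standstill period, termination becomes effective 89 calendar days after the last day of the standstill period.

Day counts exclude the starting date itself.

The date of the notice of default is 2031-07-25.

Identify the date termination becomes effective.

2032-01-07

The last day of the cure period: 2031-07-25 + 10 days = 2031-08-04.
The last day of the standstill period: 2031-08-04 + 67 days = 2031-10-10.
The date termination becomes effective: 2031-10-10 + 89 days = 2032-01-07.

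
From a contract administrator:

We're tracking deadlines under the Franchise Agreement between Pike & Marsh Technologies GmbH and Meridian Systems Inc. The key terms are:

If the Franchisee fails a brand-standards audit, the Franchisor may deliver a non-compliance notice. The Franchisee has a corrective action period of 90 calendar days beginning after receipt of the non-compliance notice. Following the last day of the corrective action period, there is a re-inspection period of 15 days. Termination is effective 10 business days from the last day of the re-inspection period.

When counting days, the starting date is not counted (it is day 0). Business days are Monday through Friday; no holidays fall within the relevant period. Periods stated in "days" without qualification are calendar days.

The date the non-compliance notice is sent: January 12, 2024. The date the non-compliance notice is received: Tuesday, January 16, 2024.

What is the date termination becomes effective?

Adding 90 calendar days to January 16, 2024 gives April 15, 2024, which is the last day of the corrective action period.
The last day of the re-inspection period: April 15, 2024 + 15 days = April 30, 2024.
The date termination becomes effective: 10 business days after Tuesday, April 30, 2024, skipping weekends — May 1, May 2, May 3, May 6, May 7, May 8, May 9, May 10, May 13, May 14 — lands on Tuesday, May 14, 2024.

May 14, 2024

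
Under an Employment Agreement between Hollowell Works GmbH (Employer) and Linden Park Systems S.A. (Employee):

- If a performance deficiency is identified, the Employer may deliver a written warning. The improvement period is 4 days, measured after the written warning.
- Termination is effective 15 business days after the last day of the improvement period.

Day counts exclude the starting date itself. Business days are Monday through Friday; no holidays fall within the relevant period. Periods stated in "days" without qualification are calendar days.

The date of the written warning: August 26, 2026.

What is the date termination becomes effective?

September 18, 2026

The last day of the improvement period: August 26, 2026 + 4 days = August 30, 2026.
The date termination becomes effective: counting 15 business days from Sunday, August 30, 2026 (Aug 31, Sep 1, Sep 2, Sep 3, …, Sep 16, Sep 17, Sep 18, skipping weekends) reaches Friday, September 18, 2026.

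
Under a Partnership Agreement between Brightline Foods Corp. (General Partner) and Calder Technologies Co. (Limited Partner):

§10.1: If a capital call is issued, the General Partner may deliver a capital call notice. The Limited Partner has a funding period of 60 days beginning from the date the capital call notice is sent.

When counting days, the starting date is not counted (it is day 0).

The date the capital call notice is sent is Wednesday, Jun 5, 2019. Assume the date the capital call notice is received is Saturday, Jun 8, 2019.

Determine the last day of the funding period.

The last day of the funding period: 60 calendar days after Jun 5, 2019 is Aug 4, 2019.

Aug 4, 2019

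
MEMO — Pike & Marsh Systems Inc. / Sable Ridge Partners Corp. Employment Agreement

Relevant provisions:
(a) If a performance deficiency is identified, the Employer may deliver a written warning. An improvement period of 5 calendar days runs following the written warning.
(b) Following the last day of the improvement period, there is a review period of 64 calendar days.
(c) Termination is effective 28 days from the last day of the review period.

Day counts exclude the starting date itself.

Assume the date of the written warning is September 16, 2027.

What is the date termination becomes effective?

December 22, 2027

Adding 5 calendar days to September 16, 2027 gives September 21, 2027, which is the last day of the improvement period.
Adding 64 calendar days to September 21, 2027 gives November 24, 2027, which is the last day of the review period.
The date termination becomes effective: November 24, 2027 + 28 days = December 22, 2027.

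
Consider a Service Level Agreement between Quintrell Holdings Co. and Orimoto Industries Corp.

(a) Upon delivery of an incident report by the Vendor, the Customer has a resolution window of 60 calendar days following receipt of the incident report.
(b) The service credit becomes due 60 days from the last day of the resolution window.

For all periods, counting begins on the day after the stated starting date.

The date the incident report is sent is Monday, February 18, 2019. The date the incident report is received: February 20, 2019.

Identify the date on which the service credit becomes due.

The last day of the resolution window: 60 calendar days after February 20, 2019 is April 21, 2019.
The date on which the service credit becomes due: April 21, 2019 + 60 days = June 20, 2019.

June 20, 2019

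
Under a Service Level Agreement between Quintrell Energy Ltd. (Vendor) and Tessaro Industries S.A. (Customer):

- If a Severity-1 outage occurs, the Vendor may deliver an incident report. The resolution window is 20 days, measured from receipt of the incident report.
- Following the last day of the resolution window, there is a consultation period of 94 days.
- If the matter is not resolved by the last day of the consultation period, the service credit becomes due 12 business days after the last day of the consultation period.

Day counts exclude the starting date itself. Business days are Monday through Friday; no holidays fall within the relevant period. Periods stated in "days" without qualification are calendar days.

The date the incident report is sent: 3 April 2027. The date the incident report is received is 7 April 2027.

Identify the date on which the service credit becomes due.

17 August 2027

The last day of the resolution window: 7 April 2027 + 20 days = 27 April 2027.
Adding 94 calendar days to 27 April 2027 gives 30 July 2027, which is the last day of the consultation period.
The date on which the service credit becomes due: 12 business days after Friday, 30 July 2027, skipping weekends — Aug 2, Aug 3, Aug 4, Aug 5, …, Aug 13, Aug 16, Aug 17 — lands on Tuesday, 17 August 2027.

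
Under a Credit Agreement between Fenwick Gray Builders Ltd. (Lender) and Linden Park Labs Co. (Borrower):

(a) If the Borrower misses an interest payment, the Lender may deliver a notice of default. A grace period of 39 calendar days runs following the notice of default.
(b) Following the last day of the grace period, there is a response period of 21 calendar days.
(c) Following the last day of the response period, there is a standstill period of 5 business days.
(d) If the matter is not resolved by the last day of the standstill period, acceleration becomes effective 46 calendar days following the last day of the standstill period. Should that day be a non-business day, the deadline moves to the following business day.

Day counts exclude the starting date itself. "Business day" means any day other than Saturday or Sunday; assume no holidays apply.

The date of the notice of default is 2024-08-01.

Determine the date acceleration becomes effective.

The last day of the grace period: 2024-08-01 + 39 days = 2024-09-09.
The last day of the response period: 21 calendar days after 2024-09-09 is 2024-09-30.
From Monday, 2024-09-30, 5 business days (Oct 1, Oct 2, Oct 3, Oct 4, Oct 7, skipping weekends) brings us to Monday, 2024-10-07, which is the last day of the standstill period.
The date acceleration becomes effective: 2024-10-07 + 46 days = 2024-11-22. 2024-11-22 is a Friday, so no roll-forward applies.

2024-11-22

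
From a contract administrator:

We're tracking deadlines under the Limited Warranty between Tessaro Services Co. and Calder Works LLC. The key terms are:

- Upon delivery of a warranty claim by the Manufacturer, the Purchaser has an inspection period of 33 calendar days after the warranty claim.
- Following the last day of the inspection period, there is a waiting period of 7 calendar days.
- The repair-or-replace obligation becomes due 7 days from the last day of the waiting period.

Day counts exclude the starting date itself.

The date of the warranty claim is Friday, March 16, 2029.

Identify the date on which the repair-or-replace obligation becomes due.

The last day of the inspection period: March 16, 2029 + 33 days = April 18, 2029.
Adding 7 calendar days to April 18, 2029 gives April 25, 2029, which is the last day of the waiting period.
The date on which the repair-or-replace obligation becomes due: April 25, 2029 + 7 days = May 2, 2029.

May 2, 2029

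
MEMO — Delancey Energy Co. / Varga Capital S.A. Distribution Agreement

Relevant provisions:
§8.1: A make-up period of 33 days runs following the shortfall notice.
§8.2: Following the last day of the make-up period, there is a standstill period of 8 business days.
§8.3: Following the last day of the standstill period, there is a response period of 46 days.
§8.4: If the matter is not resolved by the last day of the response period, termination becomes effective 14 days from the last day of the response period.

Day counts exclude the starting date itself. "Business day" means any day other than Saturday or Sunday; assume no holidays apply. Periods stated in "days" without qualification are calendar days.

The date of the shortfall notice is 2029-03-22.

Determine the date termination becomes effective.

2029-07-03

Adding 33 calendar days to 2029-03-22 gives 2029-04-24, which is the last day of the make-up period.
The last day of the standstill period: counting 8 business days from Tuesday, 2029-04-24 (Apr 25, Apr 26, Apr 27, Apr 30, May 1, May 2, May 3, May 4, skipping weekends) reaches Friday, 2029-05-04.
The last day of the response period: 46 calendar days after 2029-05-04 is 2029-06-19.
The date termination becomes effective: 2029-06-19 + 14 days = 2029-07-03.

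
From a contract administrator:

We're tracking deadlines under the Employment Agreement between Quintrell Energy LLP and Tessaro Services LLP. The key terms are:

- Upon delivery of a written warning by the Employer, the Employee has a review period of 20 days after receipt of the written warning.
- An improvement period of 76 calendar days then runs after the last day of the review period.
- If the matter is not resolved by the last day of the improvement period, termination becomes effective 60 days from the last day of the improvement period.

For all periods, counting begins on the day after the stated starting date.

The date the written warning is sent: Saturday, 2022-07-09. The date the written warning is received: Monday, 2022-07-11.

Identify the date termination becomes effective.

2022-12-14

The last day of the review period: 20 calendar days after 2022-07-11 is 2022-07-31.
The last day of the improvement period: 76 calendar days after 2022-07-31 is 2022-10-15.
Adding 60 calendar days to 2022-10-15 gives 2022-12-14, which is the date termination becomes effective.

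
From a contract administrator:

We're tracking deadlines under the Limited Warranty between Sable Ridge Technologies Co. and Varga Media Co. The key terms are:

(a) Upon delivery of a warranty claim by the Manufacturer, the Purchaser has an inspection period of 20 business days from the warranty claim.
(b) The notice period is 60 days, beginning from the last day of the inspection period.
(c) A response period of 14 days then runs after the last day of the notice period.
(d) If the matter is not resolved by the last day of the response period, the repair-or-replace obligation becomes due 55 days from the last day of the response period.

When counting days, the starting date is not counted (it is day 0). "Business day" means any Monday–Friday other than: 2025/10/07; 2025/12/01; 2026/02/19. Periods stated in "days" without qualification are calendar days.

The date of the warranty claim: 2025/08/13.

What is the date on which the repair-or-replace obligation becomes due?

From Wednesday, 2025/08/13, 20 business days (Aug 14, Aug 15, Aug 18, Aug 19, …, Sep 8, Sep 9, Sep 10, skipping weekends) brings us to Wednesday, 2025/09/10, which is the last day of the inspection period.
The last day of the notice period: 60 calendar days after 2025/09/10 is 2025/11/09.
Adding 14 calendar days to 2025/11/09 gives 2025/11/23, which is the last day of the response period.
The date on which the repair-or-replace obligation becomes due: 55 calendar days after 2025/11/23 is 2026/01/17.

2026/01/17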